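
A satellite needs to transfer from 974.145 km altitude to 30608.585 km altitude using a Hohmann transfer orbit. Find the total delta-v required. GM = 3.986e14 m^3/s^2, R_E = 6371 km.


r1 = 7345.1450 km = 7.345145e+06 m
r2 = 36979.5850 km = 3.6979585e+07 m
dv1 = sqrt(mu/r1)*(sqrt(2*r2/(r1+r2)) - 1) = 2149.0917 m/s
dv2 = sqrt(mu/r2)*(1 - sqrt(2*r1/(r1+r2))) = 1393.0484 m/s
total dv = |dv1| + |dv2| = 2149.0917 + 1393.0484 = 3542.1402 m/s = 3.5421 km/s

3.5421 km/s


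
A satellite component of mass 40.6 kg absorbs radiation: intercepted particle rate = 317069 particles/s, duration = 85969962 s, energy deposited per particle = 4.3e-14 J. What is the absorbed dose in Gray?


Total energy deposited = rate * time * E_per
  = 317069 * 85969962 * 4.3e-14 = 1.1721 J
Dose = E_total / mass = 1.1721 / 40.6
Dose = 0.02886974 Gy

0.0289 Gy


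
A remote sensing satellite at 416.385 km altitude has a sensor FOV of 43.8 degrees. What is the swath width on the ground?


FOV = 43.8 deg = 0.7644542 rad
swath = 2 * alt * tan(FOV/2) = 2 * 416.385 * tan(0.3822271)
swath = 2 * 416.385 * 0.4019974
swath = 334.7714 km

334.7714 km


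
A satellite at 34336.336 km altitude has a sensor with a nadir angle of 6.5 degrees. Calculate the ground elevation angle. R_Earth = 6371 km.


r = R_E + alt = 40707.3360 km
Law of sines in the satellite / Earth-center / ground-point triangle:
  sin(nadir)/R_E = sin(90 + el)/r  =>  cos(el) = (r/R_E)*sin(nadir)
cos(el) = (40707.3360 / 6371.0000) * sin(6.5 deg) = 0.7233089
el = arccos(0.7233089) = 43.6716 deg
(Earth-central angle = 90 - nadir - el = 39.8284 deg)

43.6716 degrees


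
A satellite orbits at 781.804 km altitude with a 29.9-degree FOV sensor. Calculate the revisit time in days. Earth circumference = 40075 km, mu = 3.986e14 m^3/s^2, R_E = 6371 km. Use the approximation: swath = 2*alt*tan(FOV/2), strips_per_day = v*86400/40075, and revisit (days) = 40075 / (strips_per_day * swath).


swath = 2*781.804*tan(0.2609267) = 417.5054 km
v = sqrt(mu/r) = 7465.0116 m/s = 7.4650 km/s
strips/day = v*86400/40075 = 7.4650*86400/40075 = 16.0942
coverage/day = strips * swath = 16.0942 * 417.5054 = 6719.4351 km
revisit = 40075 / 6719.4351 = 5.9640 days

5.9640 days


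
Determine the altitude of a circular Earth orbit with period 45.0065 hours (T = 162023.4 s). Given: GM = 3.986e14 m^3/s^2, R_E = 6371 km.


T = 162023.4 s
r = (mu*T^2/(4*pi^2))^(1/3) = (3.986e14 * 162023.4^2 / (4*pi^2))^(1/3)
r = 6.423588e+07 m = 64235.8803 km
alt = r - R_E = 64235.8803 - 6371 = 57864.8803 km

57864.8803 km


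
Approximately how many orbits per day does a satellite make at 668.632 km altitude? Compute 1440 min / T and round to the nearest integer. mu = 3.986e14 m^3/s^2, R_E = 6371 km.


r = 7.039632e+06 m
T = 2*pi*sqrt(r^3/mu) = 5878.0890 s = 97.9681 min
revs/day = 1440 / 97.9681 = 14.6987
Rounded: 15 revolutions per day

15 revolutions per day


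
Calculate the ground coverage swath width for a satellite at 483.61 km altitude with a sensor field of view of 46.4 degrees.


FOV = 46.4 deg = 0.8098328 rad
swath = 2 * alt * tan(FOV/2) = 2 * 483.61 * tan(0.4049164)
swath = 2 * 483.61 * 0.4286005
swath = 414.5510 km

414.5510 km


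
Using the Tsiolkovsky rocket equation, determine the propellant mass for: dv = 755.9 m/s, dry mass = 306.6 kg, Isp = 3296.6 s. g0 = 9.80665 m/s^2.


ve = Isp * g0 = 3296.6 * 9.80665 = 32328.602390 m/s
mass ratio = exp(dv/ve) = exp(755.9/32328.602390) = 1.02365727
m_prop = m_dry * (mr - 1) = 306.6 * (1.02365727 - 1)
m_prop = 7.2533 kg

7.2533 kg


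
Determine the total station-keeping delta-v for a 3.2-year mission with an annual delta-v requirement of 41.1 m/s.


dV = rate * years = 41.1 * 3.2
dV = 131.5200 m/s

131.5200 m/s


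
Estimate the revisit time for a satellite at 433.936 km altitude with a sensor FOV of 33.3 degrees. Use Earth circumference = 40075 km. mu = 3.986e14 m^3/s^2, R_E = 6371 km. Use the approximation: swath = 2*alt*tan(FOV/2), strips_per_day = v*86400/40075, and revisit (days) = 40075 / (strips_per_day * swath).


swath = 2*433.936*tan(0.2905973) = 259.5488 km
v = sqrt(mu/r) = 7653.4390 m/s = 7.6534 km/s
strips/day = v*86400/40075 = 7.6534*86400/40075 = 16.5005
coverage/day = strips * swath = 16.5005 * 259.5488 = 4282.6817 km
revisit = 40075 / 4282.6817 = 9.3575 days

9.3575 days


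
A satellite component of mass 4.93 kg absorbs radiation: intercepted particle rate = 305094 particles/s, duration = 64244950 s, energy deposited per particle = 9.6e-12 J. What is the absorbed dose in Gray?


Total energy deposited = rate * time * E_per
  = 305094 * 64244950 * 9.6e-12 = 188.1672 J
Dose = E_total / mass = 188.1672 / 4.93
Dose = 38.1678 Gy

38.1678 Gy


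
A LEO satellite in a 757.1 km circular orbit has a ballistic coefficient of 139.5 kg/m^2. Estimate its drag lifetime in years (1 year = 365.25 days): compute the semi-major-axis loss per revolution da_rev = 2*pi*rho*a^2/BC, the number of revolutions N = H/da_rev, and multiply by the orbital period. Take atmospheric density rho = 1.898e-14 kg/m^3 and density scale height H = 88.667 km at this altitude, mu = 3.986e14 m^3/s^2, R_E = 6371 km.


a = R_E + alt = 7128.1000 km = 7.1281e+06 m
da_rev = 2*pi*rho*a^2/BC = 2*pi*1.898e-14*(7.1281e+06)^2/139.5 = 0.0434359612 m per revolution
N = H/da_rev = 88667.0000 m / 0.0434359612 m = 2.041327e+06 revolutions
P = 2*pi*sqrt(a^3/mu) = 5989.2425 s
lifetime = N*P = 2.041327e+06 * 5989.2425 = 1.2226002e+10 s = 141504.6569 days
years = 141504.6569 / 365.25 = 387.4186 years

387.4186 years


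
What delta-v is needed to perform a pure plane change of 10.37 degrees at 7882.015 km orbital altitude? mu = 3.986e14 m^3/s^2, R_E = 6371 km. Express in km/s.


r = 14253.0150 km = 1.4253015e+07 m
V = sqrt(mu/r) = 5288.2902 m/s
di = 10.37 deg = 0.1809906 rad
dV = 2*V*sin(di/2) = 2*5288.2902*sin(0.09049532)
dV = 955.8252 m/s = 0.9558252 km/s

0.9558 km/s


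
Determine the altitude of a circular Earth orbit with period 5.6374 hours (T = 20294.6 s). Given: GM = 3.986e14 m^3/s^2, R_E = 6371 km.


T = 20294.6 s
r = (mu*T^2/(4*pi^2))^(1/3) = (3.986e14 * 20294.6^2 / (4*pi^2))^(1/3)
r = 1.6080993e+07 m = 16080.9925 km
alt = r - R_E = 16080.9925 - 6371 = 9709.9925 km

9709.9925 km


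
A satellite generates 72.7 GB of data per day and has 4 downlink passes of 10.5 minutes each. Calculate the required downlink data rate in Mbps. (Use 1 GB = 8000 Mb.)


total contact time = 4 * 10.5 * 60 = 2520.0000 s
data = 72.7 GB = 581600.0000 Mb
rate = 581600.0000 / 2520.0000 = 230.7937 Mbps

230.7937 Mbps


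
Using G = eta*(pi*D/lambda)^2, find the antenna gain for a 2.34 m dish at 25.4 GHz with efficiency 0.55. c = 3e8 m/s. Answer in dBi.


lambda = c/f = 3e8 / 2.54e+10 = 0.01181102 m
G = eta*(pi*D/lambda)^2 = 0.55*(pi*2.34/0.01181102)^2
G = 213068.4142 (linear)
G = 10*log10(213068.4142) = 53.2852 dBi

53.2852 dBi


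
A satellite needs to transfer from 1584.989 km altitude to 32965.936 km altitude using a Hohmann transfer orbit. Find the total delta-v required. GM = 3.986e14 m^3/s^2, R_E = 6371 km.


r1 = 7955.9890 km = 7.955989e+06 m
r2 = 39336.9360 km = 3.9336936e+07 m
dv1 = sqrt(mu/r1)*(sqrt(2*r2/(r1+r2)) - 1) = 2051.1471 m/s
dv2 = sqrt(mu/r2)*(1 - sqrt(2*r1/(r1+r2))) = 1336.8047 m/s
total dv = |dv1| + |dv2| = 2051.1471 + 1336.8047 = 3387.9518 m/s = 3.3880 km/s

3.3880 km/s


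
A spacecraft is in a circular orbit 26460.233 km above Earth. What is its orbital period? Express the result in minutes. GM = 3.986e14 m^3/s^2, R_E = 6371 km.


r = 32831.2330 km = 3.2831233e+07 m
T = 2*pi*sqrt(r^3/mu) = 2*pi*sqrt(3.5388453e+22 / 3.986e14)
T = 59202.7678 s = 986.7128 min

986.7128 minutes


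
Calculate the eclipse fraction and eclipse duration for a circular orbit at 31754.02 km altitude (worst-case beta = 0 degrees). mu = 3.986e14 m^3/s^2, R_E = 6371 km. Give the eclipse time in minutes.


r = 38125.0200 km
T = 1234.7388 min
Eclipse fraction = arcsin(R_E/r)/pi = arcsin(6371.0000/38125.0200)/pi
= arcsin(0.1671081)/pi = 0.05344289
Eclipse duration = 0.05344289 * 1234.7388 = 65.9880 min

65.9880 minutes


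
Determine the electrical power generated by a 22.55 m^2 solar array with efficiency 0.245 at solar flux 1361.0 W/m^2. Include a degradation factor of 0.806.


P = area * eta * S * degradation
P = 22.55 * 0.245 * 1361.0 * 0.806
P = 6060.4629 W

6060.4629 W


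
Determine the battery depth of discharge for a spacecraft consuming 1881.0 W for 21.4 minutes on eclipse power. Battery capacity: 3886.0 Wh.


E_used = P * t / 60 = 1881.0 * 21.4 / 60 = 670.8900 Wh
DOD = E_used / E_total * 100 = 670.8900 / 3886.0 * 100
DOD = 17.2643 %

17.2643 %


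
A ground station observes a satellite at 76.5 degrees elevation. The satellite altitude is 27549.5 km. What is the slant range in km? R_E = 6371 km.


h = 27549.5 km, el = 76.5 deg
d = -R_E*sin(el) + sqrt((R_E*sin(el))^2 + 2*R_E*h + h^2)
d = -6371.0000*sin(1.3352) + sqrt((6371.0000*0.9723699)^2 + 2*6371.0000*27549.5 + 27549.5^2)
d = 27692.9099 km

27692.9099 km


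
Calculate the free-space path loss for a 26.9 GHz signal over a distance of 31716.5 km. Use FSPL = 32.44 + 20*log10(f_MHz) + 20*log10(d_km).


f = 26.9 GHz = 26900.0000 MHz
d = 31716.5 km
FSPL = 32.44 + 20*log10(26900.0000) + 20*log10(31716.5)
FSPL = 32.44 + 88.5950 + 90.0257
FSPL = 211.0608 dB

211.0608 dB


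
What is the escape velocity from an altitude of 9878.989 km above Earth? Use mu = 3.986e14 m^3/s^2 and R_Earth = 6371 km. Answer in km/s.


r = 6371.0 + 9878.989 = 16249.9890 km = 1.6249989e+07 m
v_esc = sqrt(2*mu/r) = sqrt(2*3.986e14 / 1.6249989e+07)
v_esc = 7004.1770 m/s = 7.0042 km/s

7.0042 km/s


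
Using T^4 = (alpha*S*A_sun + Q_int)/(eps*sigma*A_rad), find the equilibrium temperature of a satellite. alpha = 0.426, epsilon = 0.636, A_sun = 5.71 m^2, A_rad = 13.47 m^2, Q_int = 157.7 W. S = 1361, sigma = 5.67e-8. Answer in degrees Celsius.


Numerator = alpha*S*A_sun + Q_int = 0.426*1361*5.71 + 157.7 = 3468.2781 W
Denominator = eps*sigma*A_rad = 0.636*5.67e-8*13.47 = 4.8574436e-07 W/K^4
T^4 = 7.1401303e+09 K^4
T = 290.6876 K = 17.5376 C

17.5376 degrees Celsius


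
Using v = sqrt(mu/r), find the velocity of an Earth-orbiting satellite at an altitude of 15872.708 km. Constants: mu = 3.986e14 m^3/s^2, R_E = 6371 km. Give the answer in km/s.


r = R_E + alt = 6371.0 + 15872.708 = 22243.7080 km = 2.2243708e+07 m
v = sqrt(mu/r) = sqrt(3.986e14 / 2.2243708e+07) = 4233.1636 m/s = 4.2332 km/s

4.2332 km/s


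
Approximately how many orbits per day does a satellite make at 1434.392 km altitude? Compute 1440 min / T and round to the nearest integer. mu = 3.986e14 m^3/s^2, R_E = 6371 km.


r = 7.805392e+06 m
T = 2*pi*sqrt(r^3/mu) = 6862.8309 s = 114.3805 min
revs/day = 1440 / 114.3805 = 12.5896
Rounded: 13 revolutions per day

13 revolutions per day


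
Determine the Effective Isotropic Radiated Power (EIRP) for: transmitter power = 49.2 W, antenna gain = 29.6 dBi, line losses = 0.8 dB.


Pt = 49.2 W = 16.9197 dBW
EIRP = Pt_dBW + Gt - losses = 16.9197 + 29.6 - 0.8 = 45.7197 dBW

45.7197 dBW


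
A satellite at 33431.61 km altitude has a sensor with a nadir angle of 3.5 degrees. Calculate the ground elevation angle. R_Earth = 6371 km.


r = R_E + alt = 39802.6100 km
Law of sines in the satellite / Earth-center / ground-point triangle:
  sin(nadir)/R_E = sin(90 + el)/r  =>  cos(el) = (r/R_E)*sin(nadir)
cos(el) = (39802.6100 / 6371.0000) * sin(3.5 deg) = 0.3813987
el = arccos(0.3813987) = 67.5797 deg
(Earth-central angle = 90 - nadir - el = 18.9203 deg)

67.5797 degrees


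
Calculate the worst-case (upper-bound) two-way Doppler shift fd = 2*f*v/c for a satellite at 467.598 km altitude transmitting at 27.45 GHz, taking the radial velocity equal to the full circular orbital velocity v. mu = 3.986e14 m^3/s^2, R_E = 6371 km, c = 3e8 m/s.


r = 6.838598e+06 m
v = sqrt(mu/r) = 7634.5793 m/s (worst-case radial velocity)
f = 27.45 GHz = 2.745e+10 Hz
fd = 2*f*v/c = 2*2.745e+10*7634.5793/3.0e+08
fd = 1.397128e+06 Hz

1.3971e+06 Hz


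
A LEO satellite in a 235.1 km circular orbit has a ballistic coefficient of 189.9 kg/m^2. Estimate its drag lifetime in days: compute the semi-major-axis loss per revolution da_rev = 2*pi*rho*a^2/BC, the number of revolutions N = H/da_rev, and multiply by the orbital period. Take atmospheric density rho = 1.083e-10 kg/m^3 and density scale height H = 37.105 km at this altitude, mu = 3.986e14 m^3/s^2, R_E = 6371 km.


a = R_E + alt = 6606.1000 km = 6.6061e+06 m
da_rev = 2*pi*rho*a^2/BC = 2*pi*1.083e-10*(6.6061e+06)^2/189.9 = 156.377277 m per revolution
N = H/da_rev = 37105.0000 m / 156.377277 m = 237.2787 revolutions
P = 2*pi*sqrt(a^3/mu) = 5343.5384 s
lifetime = N*P = 237.2787 * 5343.5384 = 1.267908e+06 s = 14.6749 days

14.6749 days


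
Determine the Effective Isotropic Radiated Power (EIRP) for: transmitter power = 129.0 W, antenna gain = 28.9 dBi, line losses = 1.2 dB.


Pt = 129.0 W = 21.1059 dBW
EIRP = Pt_dBW + Gt - losses = 21.1059 + 28.9 - 1.2 = 48.8059 dBW

48.8059 dBW


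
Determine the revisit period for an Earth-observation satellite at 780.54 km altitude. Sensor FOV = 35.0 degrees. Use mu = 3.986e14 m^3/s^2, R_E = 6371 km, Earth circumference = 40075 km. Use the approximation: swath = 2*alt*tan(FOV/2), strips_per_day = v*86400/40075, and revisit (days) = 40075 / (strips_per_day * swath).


swath = 2*780.54*tan(0.3054326) = 492.2066 km
v = sqrt(mu/r) = 7465.6712 m/s = 7.4657 km/s
strips/day = v*86400/40075 = 7.4657*86400/40075 = 16.0957
coverage/day = strips * swath = 16.0957 * 492.2066 = 7922.3958 km
revisit = 40075 / 7922.3958 = 5.0584 days

5.0584 days


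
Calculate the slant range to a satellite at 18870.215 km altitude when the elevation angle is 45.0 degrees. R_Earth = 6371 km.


h = 18870.215 km, el = 45.0 deg
d = -R_E*sin(el) + sqrt((R_E*sin(el))^2 + 2*R_E*h + h^2)
d = -6371.0000*sin(0.7853982) + sqrt((6371.0000*0.7071068)^2 + 2*6371.0000*18870.215 + 18870.215^2)
d = 20330.9667 km

20330.9667 km


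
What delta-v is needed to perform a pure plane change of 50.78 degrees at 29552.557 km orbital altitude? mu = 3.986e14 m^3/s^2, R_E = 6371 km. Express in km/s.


r = 35923.5570 km = 3.5923557e+07 m
V = sqrt(mu/r) = 3331.0334 m/s
di = 50.78 deg = 0.8862782 rad
dV = 2*V*sin(di/2) = 2*3331.0334*sin(0.4431391)
dV = 2856.5441 m/s = 2.8565 km/s

2.8565 km/s


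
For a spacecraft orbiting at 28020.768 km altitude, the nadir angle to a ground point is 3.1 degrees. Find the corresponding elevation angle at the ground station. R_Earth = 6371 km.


r = R_E + alt = 34391.7680 km
Law of sines in the satellite / Earth-center / ground-point triangle:
  sin(nadir)/R_E = sin(90 + el)/r  =>  cos(el) = (r/R_E)*sin(nadir)
cos(el) = (34391.7680 / 6371.0000) * sin(3.1 deg) = 0.2919269
el = arccos(0.2919269) = 73.0267 deg
(Earth-central angle = 90 - nadir - el = 13.8733 deg)

73.0267 degrees


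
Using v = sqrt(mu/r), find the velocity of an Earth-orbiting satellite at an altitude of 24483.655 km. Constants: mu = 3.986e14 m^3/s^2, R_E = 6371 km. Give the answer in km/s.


r = R_E + alt = 6371.0 + 24483.655 = 30854.6550 km = 3.0854655e+07 m
v = sqrt(mu/r) = sqrt(3.986e14 / 3.0854655e+07) = 3594.2502 m/s = 3.5943 km/s

3.5943 km/s


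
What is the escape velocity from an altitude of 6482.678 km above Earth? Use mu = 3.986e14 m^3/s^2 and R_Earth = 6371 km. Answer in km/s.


r = 6371.0 + 6482.678 = 12853.6780 km = 1.2853678e+07 m
v_esc = sqrt(2*mu/r) = sqrt(2*3.986e14 / 1.2853678e+07)
v_esc = 7875.3513 m/s = 7.8754 km/s

7.8754 km/s


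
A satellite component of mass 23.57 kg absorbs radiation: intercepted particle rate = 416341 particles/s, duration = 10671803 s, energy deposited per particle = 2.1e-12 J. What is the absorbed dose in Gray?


Total energy deposited = rate * time * E_per
  = 416341 * 10671803 * 2.1e-12 = 9.3305 J
Dose = E_total / mass = 9.3305 / 23.57
Dose = 0.3958646 Gy

0.3959 Gy


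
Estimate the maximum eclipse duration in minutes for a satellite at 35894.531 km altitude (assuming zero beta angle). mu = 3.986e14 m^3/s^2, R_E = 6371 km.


r = 42265.5310 km
T = 1441.2505 min
Eclipse fraction = arcsin(R_E/r)/pi = arcsin(6371.0000/42265.5310)/pi
= arcsin(0.1507375)/pi = 0.04816482
Eclipse duration = 0.04816482 * 1441.2505 = 69.4176 min

69.4176 minutes


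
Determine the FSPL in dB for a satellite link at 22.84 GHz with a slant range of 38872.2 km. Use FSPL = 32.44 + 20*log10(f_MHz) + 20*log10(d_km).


f = 22.84 GHz = 22840.0000 MHz
d = 38872.2 km
FSPL = 32.44 + 20*log10(22840.0000) + 20*log10(38872.2)
FSPL = 32.44 + 87.1739 + 91.7928
FSPL = 211.4067 dB

211.4067 dB


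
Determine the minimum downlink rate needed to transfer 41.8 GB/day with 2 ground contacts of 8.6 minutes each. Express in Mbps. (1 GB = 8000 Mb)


total contact time = 2 * 8.6 * 60 = 1032.0000 s
data = 41.8 GB = 334400.0000 Mb
rate = 334400.0000 / 1032.0000 = 324.0310 Mbps

324.0310 Mbps


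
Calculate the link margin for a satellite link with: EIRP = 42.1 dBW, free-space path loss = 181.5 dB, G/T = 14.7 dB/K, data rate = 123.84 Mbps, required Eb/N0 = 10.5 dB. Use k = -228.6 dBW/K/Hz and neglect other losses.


C/N0 = EIRP - FSPL + G/T - k = 42.1 - 181.5 + 14.7 - (-228.6)
C/N0 = 103.9000 dB-Hz
R_b = 123.84 Mbps = 1.2384e+08 bps -> 10*log10(R_b) = 80.9286 dB-Hz
Eb/N0 = C/N0 - 10*log10(R_b) = 103.9000 - 80.9286 = 22.9714 dB
Margin = Eb/N0 - Eb/N0_req = 22.9714 - 10.5 = 12.4714 dB (link closes)

12.4714 dB


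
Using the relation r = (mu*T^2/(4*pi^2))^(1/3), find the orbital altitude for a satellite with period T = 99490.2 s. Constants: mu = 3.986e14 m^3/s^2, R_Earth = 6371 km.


T = 99490.2 s
r = (mu*T^2/(4*pi^2))^(1/3) = (3.986e14 * 99490.2^2 / (4*pi^2))^(1/3)
r = 4.6406561e+07 m = 46406.5613 km
alt = r - R_E = 46406.5613 - 6371 = 40035.5613 km

40035.5613 km


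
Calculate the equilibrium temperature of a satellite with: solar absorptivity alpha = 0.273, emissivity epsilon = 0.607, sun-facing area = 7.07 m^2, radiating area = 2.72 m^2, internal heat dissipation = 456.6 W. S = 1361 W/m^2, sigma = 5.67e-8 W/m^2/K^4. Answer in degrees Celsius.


Numerator = alpha*S*A_sun + Q_int = 0.273*1361*7.07 + 456.6 = 3083.4797 W
Denominator = eps*sigma*A_rad = 0.607*5.67e-8*2.72 = 9.3613968e-08 W/K^4
T^4 = 3.2938244e+10 K^4
T = 426.0152 K = 152.8652 C

152.8652 degrees Celsius


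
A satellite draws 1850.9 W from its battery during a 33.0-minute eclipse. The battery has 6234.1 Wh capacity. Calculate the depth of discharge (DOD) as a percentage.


E_used = P * t / 60 = 1850.9 * 33.0 / 60 = 1017.9950 Wh
DOD = E_used / E_total * 100 = 1017.9950 / 6234.1 * 100
DOD = 16.3295 %

16.3295 %


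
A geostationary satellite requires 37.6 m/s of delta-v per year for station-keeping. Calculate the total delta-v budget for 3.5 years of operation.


dV = rate * years = 37.6 * 3.5
dV = 131.6000 m/s

131.6000 m/s


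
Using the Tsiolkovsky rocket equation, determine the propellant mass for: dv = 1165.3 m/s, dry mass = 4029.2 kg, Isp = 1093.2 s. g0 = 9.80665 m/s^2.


ve = Isp * g0 = 1093.2 * 9.80665 = 10720.629780 m/s
mass ratio = exp(dv/ve) = exp(1165.3/10720.629780) = 1.11482448
m_prop = m_dry * (mr - 1) = 4029.2 * (1.11482448 - 1)
m_prop = 462.6508 kg

462.6508 kg


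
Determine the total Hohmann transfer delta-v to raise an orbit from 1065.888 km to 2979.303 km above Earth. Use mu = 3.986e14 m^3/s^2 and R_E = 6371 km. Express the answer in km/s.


r1 = 7436.8880 km = 7.436888e+06 m
r2 = 9350.3030 km = 9.350303e+06 m
dv1 = sqrt(mu/r1)*(sqrt(2*r2/(r1+r2)) - 1) = 405.9725 m/s
dv2 = sqrt(mu/r2)*(1 - sqrt(2*r1/(r1+r2))) = 383.3517 m/s
total dv = |dv1| + |dv2| = 405.9725 + 383.3517 = 789.3243 m/s = 0.7893243 km/s

0.7893 km/s


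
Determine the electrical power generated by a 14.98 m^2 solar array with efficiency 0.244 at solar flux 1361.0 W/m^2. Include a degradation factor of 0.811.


P = area * eta * S * degradation
P = 14.98 * 0.244 * 1361.0 * 0.811
P = 4034.4155 W

4034.4155 W


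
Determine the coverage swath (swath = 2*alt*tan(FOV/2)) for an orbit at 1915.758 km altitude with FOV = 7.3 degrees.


FOV = 7.3 deg = 0.127409 rad
swath = 2 * alt * tan(FOV/2) = 2 * 1915.758 * tan(0.06370452)
swath = 2 * 1915.758 * 0.06379083
swath = 244.4156 km

244.4156 km


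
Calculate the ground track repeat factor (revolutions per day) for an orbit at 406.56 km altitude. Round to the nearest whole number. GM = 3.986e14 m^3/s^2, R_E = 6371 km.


r = 6.77756e+06 m
T = 2*pi*sqrt(r^3/mu) = 5552.9182 s = 92.5486 min
revs/day = 1440 / 92.5486 = 15.5594
Rounded: 16 revolutions per day

16 revolutions per day


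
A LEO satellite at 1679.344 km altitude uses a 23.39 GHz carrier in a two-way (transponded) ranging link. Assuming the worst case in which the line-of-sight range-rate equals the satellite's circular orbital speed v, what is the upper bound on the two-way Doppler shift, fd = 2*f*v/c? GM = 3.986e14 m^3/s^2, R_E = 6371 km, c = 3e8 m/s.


r = 8.050344e+06 m
v = sqrt(mu/r) = 7036.5767 m/s (worst-case radial velocity)
f = 23.39 GHz = 2.339e+10 Hz
fd = 2*f*v/c = 2*2.339e+10*7036.5767/3.0e+08
fd = 1.0972369e+06 Hz

1.0972e+06 Hz


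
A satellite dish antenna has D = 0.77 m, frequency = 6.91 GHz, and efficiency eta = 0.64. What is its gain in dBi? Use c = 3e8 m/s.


lambda = c/f = 3e8 / 6.91e+09 = 0.04341534 m
G = eta*(pi*D/lambda)^2 = 0.64*(pi*0.77/0.04341534)^2
G = 1986.8943 (linear)
G = 10*log10(1986.8943) = 32.9817 dBi

32.9817 dBi


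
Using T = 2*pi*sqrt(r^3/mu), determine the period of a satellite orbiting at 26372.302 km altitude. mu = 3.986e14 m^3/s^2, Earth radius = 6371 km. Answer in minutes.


r = 32743.3020 km = 3.2743302e+07 m
T = 2*pi*sqrt(r^3/mu) = 2*pi*sqrt(3.5104874e+22 / 3.986e14)
T = 58965.0854 s = 982.7514 min

982.7514 minutes


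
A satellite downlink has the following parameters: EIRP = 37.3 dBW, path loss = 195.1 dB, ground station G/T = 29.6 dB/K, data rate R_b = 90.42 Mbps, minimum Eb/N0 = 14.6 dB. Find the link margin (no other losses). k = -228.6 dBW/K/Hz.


C/N0 = EIRP - FSPL + G/T - k = 37.3 - 195.1 + 29.6 - (-228.6)
C/N0 = 100.4000 dB-Hz
R_b = 90.42 Mbps = 9.042e+07 bps -> 10*log10(R_b) = 79.5626 dB-Hz
Eb/N0 = C/N0 - 10*log10(R_b) = 100.4000 - 79.5626 = 20.8374 dB
Margin = Eb/N0 - Eb/N0_req = 20.8374 - 14.6 = 6.2374 dB (link closes)

6.2374 dB


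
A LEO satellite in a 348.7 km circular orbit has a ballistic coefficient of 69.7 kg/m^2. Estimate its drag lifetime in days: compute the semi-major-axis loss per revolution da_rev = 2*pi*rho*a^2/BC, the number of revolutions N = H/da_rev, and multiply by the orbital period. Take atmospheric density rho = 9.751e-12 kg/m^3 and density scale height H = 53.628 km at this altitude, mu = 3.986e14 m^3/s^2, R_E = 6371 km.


a = R_E + alt = 6719.7000 km = 6.7197e+06 m
da_rev = 2*pi*rho*a^2/BC = 2*pi*9.751e-12*(6.7197e+06)^2/69.7 = 39.691363 m per revolution
N = H/da_rev = 53628.0000 m / 39.691363 m = 1351.1252 revolutions
P = 2*pi*sqrt(a^3/mu) = 5481.9623 s
lifetime = N*P = 1351.1252 * 5481.9623 = 7.4068173e+06 s = 85.7271 days

85.7271 days


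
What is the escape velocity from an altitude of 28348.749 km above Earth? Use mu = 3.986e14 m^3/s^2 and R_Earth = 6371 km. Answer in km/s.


r = 6371.0 + 28348.749 = 34719.7490 km = 3.4719749e+07 m
v_esc = sqrt(2*mu/r) = sqrt(2*3.986e14 / 3.4719749e+07)
v_esc = 4791.7633 m/s = 4.7918 km/s

4.7918 km/s


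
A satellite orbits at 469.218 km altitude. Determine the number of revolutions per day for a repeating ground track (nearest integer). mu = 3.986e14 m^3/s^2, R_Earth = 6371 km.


r = 6.840218e+06 m
T = 2*pi*sqrt(r^3/mu) = 5630.1004 s = 93.8350 min
revs/day = 1440 / 93.8350 = 15.3461
Rounded: 15 revolutions per day

15 revolutions per day


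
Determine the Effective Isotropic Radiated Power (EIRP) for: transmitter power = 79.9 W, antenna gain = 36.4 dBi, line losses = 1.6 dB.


Pt = 79.9 W = 19.0255 dBW
EIRP = Pt_dBW + Gt - losses = 19.0255 + 36.4 - 1.6 = 53.8255 dBW

53.8255 dBW


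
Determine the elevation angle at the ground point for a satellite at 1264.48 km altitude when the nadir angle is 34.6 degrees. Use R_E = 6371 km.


r = R_E + alt = 7635.4800 km
Law of sines in the satellite / Earth-center / ground-point triangle:
  sin(nadir)/R_E = sin(90 + el)/r  =>  cos(el) = (r/R_E)*sin(nadir)
cos(el) = (7635.4800 / 6371.0000) * sin(34.6 deg) = 0.6805462
el = arccos(0.6805462) = 47.1137 deg
(Earth-central angle = 90 - nadir - el = 8.2863 deg)

47.1137 degrees


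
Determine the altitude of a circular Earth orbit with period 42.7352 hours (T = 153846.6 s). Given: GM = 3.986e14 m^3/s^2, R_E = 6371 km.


T = 153846.6 s
r = (mu*T^2/(4*pi^2))^(1/3) = (3.986e14 * 153846.6^2 / (4*pi^2))^(1/3)
r = 6.2056097e+07 m = 62056.0966 km
alt = r - R_E = 62056.0966 - 6371 = 55685.0966 km

55685.0966 km


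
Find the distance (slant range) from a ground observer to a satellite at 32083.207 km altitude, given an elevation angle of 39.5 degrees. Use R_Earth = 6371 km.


h = 32083.207 km, el = 39.5 deg
d = -R_E*sin(el) + sqrt((R_E*sin(el))^2 + 2*R_E*h + h^2)
d = -6371.0000*sin(0.6894051) + sqrt((6371.0000*0.6360782)^2 + 2*6371.0000*32083.207 + 32083.207^2)
d = 34086.2239 km

34086.2239 km


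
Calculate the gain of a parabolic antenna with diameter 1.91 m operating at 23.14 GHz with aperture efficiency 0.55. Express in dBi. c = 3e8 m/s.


lambda = c/f = 3e8 / 2.314e+10 = 0.01296456 m
G = eta*(pi*D/lambda)^2 = 0.55*(pi*1.91/0.01296456)^2
G = 117818.4674 (linear)
G = 10*log10(117818.4674) = 50.7121 dBi

50.7121 dBi


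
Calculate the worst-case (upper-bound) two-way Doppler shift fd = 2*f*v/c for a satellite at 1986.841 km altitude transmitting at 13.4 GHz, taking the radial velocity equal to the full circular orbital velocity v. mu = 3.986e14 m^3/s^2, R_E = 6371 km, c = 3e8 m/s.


r = 8.357841e+06 m
v = sqrt(mu/r) = 6905.9208 m/s (worst-case radial velocity)
f = 13.4 GHz = 1.34e+10 Hz
fd = 2*f*v/c = 2*1.34e+10*6905.9208/3.0e+08
fd = 616928.9268 Hz

616928.9268 Hz


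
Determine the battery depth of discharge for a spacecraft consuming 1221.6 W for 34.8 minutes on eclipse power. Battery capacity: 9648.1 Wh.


E_used = P * t / 60 = 1221.6 * 34.8 / 60 = 708.5280 Wh
DOD = E_used / E_total * 100 = 708.5280 / 9648.1 * 100
DOD = 7.3437 %

7.3437 %


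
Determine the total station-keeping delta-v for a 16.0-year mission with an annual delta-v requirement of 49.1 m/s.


dV = rate * years = 49.1 * 16.0
dV = 785.6000 m/s

785.6000 m/s


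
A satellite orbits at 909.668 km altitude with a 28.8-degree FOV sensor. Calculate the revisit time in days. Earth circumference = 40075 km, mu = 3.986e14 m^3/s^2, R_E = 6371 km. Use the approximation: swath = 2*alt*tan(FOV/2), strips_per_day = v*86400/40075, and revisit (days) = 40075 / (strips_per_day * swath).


swath = 2*909.668*tan(0.2513274) = 467.1261 km
v = sqrt(mu/r) = 7399.1705 m/s = 7.3992 km/s
strips/day = v*86400/40075 = 7.3992*86400/40075 = 15.9523
coverage/day = strips * swath = 15.9523 * 467.1261 = 7451.7344 km
revisit = 40075 / 7451.7344 = 5.3779 days

5.3779 days


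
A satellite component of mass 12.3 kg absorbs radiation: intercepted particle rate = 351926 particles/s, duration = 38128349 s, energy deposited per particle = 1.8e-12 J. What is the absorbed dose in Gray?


Total energy deposited = rate * time * E_per
  = 351926 * 38128349 * 1.8e-12 = 24.1530 J
Dose = E_total / mass = 24.1530 / 12.3
Dose = 1.9637 Gy

1.9637 Gy


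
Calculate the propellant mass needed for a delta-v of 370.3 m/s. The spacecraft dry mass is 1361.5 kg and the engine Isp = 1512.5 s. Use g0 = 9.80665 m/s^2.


ve = Isp * g0 = 1512.5 * 9.80665 = 14832.558125 m/s
mass ratio = exp(dv/ve) = exp(370.3/14832.558125) = 1.02527959
m_prop = m_dry * (mr - 1) = 1361.5 * (1.02527959 - 1)
m_prop = 34.4182 kg

34.4182 kg


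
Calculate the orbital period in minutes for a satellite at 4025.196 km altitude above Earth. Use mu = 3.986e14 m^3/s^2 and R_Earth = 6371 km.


r = 10396.1960 km = 1.0396196e+07 m
T = 2*pi*sqrt(r^3/mu) = 2*pi*sqrt(1.1236301e+21 / 3.986e14)
T = 10549.2822 s = 175.8214 min

175.8214 minutes


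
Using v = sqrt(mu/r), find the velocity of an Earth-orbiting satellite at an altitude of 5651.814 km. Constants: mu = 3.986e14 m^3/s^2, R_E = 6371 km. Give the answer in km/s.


r = R_E + alt = 6371.0 + 5651.814 = 12022.8140 km = 1.2022814e+07 m
v = sqrt(mu/r) = sqrt(3.986e14 / 1.2022814e+07) = 5757.9194 m/s = 5.7579 km/s

5.7579 km/s


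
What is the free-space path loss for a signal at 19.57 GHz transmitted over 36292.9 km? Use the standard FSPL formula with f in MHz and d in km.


f = 19.57 GHz = 19570.0000 MHz
d = 36292.9 km
FSPL = 32.44 + 20*log10(19570.0000) + 20*log10(36292.9)
FSPL = 32.44 + 85.8318 + 91.1964
FSPL = 209.4682 dB

209.4682 dB


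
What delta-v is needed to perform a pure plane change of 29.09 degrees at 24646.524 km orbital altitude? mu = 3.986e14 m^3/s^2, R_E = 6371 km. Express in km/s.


r = 31017.5240 km = 3.1017524e+07 m
V = sqrt(mu/r) = 3584.8013 m/s
di = 29.09 deg = 0.5077163 rad
dV = 2*V*sin(di/2) = 2*3584.8013*sin(0.2538581)
dV = 1800.5762 m/s = 1.8006 km/s

1.8006 km/s


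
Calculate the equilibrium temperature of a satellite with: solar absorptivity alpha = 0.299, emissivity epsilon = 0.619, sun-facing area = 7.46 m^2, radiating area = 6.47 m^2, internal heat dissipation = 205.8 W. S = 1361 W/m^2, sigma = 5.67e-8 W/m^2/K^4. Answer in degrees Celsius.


Numerator = alpha*S*A_sun + Q_int = 0.299*1361*7.46 + 205.8 = 3241.5649 W
Denominator = eps*sigma*A_rad = 0.619*5.67e-8*6.47 = 2.2707953e-07 W/K^4
T^4 = 1.427502e+10 K^4
T = 345.6561 K = 72.5061 C

72.5061 degrees Celsius


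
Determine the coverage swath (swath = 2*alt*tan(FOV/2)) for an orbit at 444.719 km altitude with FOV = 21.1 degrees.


FOV = 21.1 deg = 0.3682645 rad
swath = 2 * alt * tan(FOV/2) = 2 * 444.719 * tan(0.1841322)
swath = 2 * 444.719 * 0.1862418
swath = 165.6506 km

165.6506 km


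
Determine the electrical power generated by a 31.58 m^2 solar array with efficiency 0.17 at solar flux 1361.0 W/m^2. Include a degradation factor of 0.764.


P = area * eta * S * degradation
P = 31.58 * 0.17 * 1361.0 * 0.764
P = 5582.2918 W

5582.2918 W


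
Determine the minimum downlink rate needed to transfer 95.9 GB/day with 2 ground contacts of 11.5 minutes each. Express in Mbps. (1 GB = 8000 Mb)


total contact time = 2 * 11.5 * 60 = 1380.0000 s
data = 95.9 GB = 767200.0000 Mb
rate = 767200.0000 / 1380.0000 = 555.9420 Mbps

555.9420 Mbps


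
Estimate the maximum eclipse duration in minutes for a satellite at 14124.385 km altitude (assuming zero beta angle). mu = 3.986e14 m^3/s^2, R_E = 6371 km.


r = 20495.3850 km
T = 486.6807 min
Eclipse fraction = arcsin(R_E/r)/pi = arcsin(6371.0000/20495.3850)/pi
= arcsin(0.3108505)/pi = 0.1006138
Eclipse duration = 0.1006138 * 486.6807 = 48.9668 min

48.9668 minutes


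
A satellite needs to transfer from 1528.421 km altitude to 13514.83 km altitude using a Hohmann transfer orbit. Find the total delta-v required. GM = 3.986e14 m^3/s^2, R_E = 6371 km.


r1 = 7899.4210 km = 7.899421e+06 m
r2 = 19885.8300 km = 1.988583e+07 m
dv1 = sqrt(mu/r1)*(sqrt(2*r2/(r1+r2)) - 1) = 1395.1874 m/s
dv2 = sqrt(mu/r2)*(1 - sqrt(2*r1/(r1+r2))) = 1101.1014 m/s
total dv = |dv1| + |dv2| = 1395.1874 + 1101.1014 = 2496.2888 m/s = 2.4963 km/s

2.4963 km/s


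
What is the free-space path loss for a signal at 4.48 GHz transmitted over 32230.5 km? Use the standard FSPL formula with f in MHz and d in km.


f = 4.48 GHz = 4480.0000 MHz
d = 32230.5 km
FSPL = 32.44 + 20*log10(4480.0000) + 20*log10(32230.5)
FSPL = 32.44 + 73.0256 + 90.1653
FSPL = 195.6309 dB

195.6309 dB


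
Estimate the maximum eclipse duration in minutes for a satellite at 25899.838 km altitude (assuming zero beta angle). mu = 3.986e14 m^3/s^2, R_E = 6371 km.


r = 32270.8380 km
T = 961.5577 min
Eclipse fraction = arcsin(R_E/r)/pi = arcsin(6371.0000/32270.8380)/pi
= arcsin(0.1974228)/pi = 0.06325718
Eclipse duration = 0.06325718 * 961.5577 = 60.8254 min

60.8254 minutes


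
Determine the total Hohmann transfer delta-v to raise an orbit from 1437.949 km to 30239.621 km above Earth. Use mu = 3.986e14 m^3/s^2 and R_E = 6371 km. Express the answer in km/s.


r1 = 7808.9490 km = 7.808949e+06 m
r2 = 36610.6210 km = 3.6610621e+07 m
dv1 = sqrt(mu/r1)*(sqrt(2*r2/(r1+r2)) - 1) = 2028.3296 m/s
dv2 = sqrt(mu/r2)*(1 - sqrt(2*r1/(r1+r2))) = 1343.0867 m/s
total dv = |dv1| + |dv2| = 2028.3296 + 1343.0867 = 3371.4163 m/s = 3.3714 km/s

3.3714 km/s


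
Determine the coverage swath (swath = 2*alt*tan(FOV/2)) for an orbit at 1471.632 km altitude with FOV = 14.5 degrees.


FOV = 14.5 deg = 0.2530727 rad
swath = 2 * alt * tan(FOV/2) = 2 * 1471.632 * tan(0.1265364)
swath = 2 * 1471.632 * 0.1272161
swath = 374.4305 km

374.4305 km


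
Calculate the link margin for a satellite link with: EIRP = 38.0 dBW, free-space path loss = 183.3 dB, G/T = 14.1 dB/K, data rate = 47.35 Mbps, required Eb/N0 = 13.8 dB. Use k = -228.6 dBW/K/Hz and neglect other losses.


C/N0 = EIRP - FSPL + G/T - k = 38.0 - 183.3 + 14.1 - (-228.6)
C/N0 = 97.4000 dB-Hz
R_b = 47.35 Mbps = 4.735e+07 bps -> 10*log10(R_b) = 76.7532 dB-Hz
Eb/N0 = C/N0 - 10*log10(R_b) = 97.4000 - 76.7532 = 20.6468 dB
Margin = Eb/N0 - Eb/N0_req = 20.6468 - 13.8 = 6.8468 dB (link closes)

6.8468 dB


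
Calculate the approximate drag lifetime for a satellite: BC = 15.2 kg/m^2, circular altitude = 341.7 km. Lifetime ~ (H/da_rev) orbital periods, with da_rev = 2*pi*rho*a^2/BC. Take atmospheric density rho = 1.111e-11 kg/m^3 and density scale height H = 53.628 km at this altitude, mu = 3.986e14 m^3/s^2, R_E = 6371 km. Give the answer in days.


a = R_E + alt = 6712.7000 km = 6.7127e+06 m
da_rev = 2*pi*rho*a^2/BC = 2*pi*1.111e-11*(6.7127e+06)^2/15.2 = 206.940177 m per revolution
N = H/da_rev = 53628.0000 m / 206.940177 m = 259.1474 revolutions
P = 2*pi*sqrt(a^3/mu) = 5473.3986 s
lifetime = N*P = 259.1474 * 5473.3986 = 1.4184168e+06 s = 16.4169 days

16.4169 days


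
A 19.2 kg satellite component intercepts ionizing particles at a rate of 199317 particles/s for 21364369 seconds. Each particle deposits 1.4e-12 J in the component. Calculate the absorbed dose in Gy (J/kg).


Total energy deposited = rate * time * E_per
  = 199317 * 21364369 * 1.4e-12 = 5.9616 J
Dose = E_total / mass = 5.9616 / 19.2
Dose = 0.3104997 Gy

0.3105 Gy


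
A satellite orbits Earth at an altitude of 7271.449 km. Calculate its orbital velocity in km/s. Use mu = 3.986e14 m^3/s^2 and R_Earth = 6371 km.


r = R_E + alt = 6371.0 + 7271.449 = 13642.4490 km = 1.3642449e+07 m
v = sqrt(mu/r) = sqrt(3.986e14 / 1.3642449e+07) = 5405.3333 m/s = 5.4053 km/s

5.4053 km/s


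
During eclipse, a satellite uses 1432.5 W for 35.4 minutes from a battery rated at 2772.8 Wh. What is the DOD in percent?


E_used = P * t / 60 = 1432.5 * 35.4 / 60 = 845.1750 Wh
DOD = E_used / E_total * 100 = 845.1750 / 2772.8 * 100
DOD = 30.4809 %

30.4809 %


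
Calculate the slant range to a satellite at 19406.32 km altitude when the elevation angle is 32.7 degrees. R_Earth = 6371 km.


h = 19406.32 km, el = 32.7 deg
d = -R_E*sin(el) + sqrt((R_E*sin(el))^2 + 2*R_E*h + h^2)
d = -6371.0000*sin(0.5707227) + sqrt((6371.0000*0.5402403)^2 + 2*6371.0000*19406.32 + 19406.32^2)
d = 21771.7574 km

21771.7574 km


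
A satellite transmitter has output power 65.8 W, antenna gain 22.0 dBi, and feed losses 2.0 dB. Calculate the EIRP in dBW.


Pt = 65.8 W = 18.1823 dBW
EIRP = Pt_dBW + Gt - losses = 18.1823 + 22.0 - 2.0 = 38.1823 dBW

38.1823 dBW


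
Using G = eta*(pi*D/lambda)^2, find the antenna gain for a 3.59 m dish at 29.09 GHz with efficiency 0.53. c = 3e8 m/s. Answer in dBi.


lambda = c/f = 3e8 / 2.909e+10 = 0.01031282 m
G = eta*(pi*D/lambda)^2 = 0.53*(pi*3.59/0.01031282)^2
G = 633883.4970 (linear)
G = 10*log10(633883.4970) = 58.0201 dBi

58.0201 dBi


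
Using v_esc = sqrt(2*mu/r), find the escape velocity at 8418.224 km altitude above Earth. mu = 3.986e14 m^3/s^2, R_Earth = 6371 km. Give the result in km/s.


r = 6371.0 + 8418.224 = 14789.2240 km = 1.4789224e+07 m
v_esc = sqrt(2*mu/r) = sqrt(2*3.986e14 / 1.4789224e+07)
v_esc = 7341.9420 m/s = 7.3419 km/s

7.3419 km/s


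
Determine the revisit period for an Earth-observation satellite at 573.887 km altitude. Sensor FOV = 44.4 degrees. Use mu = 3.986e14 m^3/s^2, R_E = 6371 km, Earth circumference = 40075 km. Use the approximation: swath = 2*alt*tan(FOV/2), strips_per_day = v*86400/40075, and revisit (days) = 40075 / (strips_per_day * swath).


swath = 2*573.887*tan(0.3874631) = 468.3979 km
v = sqrt(mu/r) = 7575.9318 m/s = 7.5759 km/s
strips/day = v*86400/40075 = 7.5759*86400/40075 = 16.3334
coverage/day = strips * swath = 16.3334 * 468.3979 = 7650.5243 km
revisit = 40075 / 7650.5243 = 5.2382 days

5.2382 days


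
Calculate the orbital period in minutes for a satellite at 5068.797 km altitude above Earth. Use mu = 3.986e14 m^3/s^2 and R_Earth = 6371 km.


r = 11439.7970 km = 1.1439797e+07 m
T = 2*pi*sqrt(r^3/mu) = 2*pi*sqrt(1.4971143e+21 / 3.986e14)
T = 12176.9549 s = 202.9492 min

202.9492 minutes


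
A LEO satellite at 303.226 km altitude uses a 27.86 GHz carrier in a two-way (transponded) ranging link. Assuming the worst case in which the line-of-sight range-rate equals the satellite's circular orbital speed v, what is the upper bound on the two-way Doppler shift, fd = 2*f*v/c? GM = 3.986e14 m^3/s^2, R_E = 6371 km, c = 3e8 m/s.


r = 6.674226e+06 m
v = sqrt(mu/r) = 7728.0192 m/s (worst-case radial velocity)
f = 27.86 GHz = 2.786e+10 Hz
fd = 2*f*v/c = 2*2.786e+10*7728.0192/3.0e+08
fd = 1.4353508e+06 Hz

1.4354e+06 Hz


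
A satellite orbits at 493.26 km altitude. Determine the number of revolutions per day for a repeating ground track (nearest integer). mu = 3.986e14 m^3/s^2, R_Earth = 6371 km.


r = 6.86426e+06 m
T = 2*pi*sqrt(r^3/mu) = 5659.8094 s = 94.3302 min
revs/day = 1440 / 94.3302 = 15.2655
Rounded: 15 revolutions per day

15 revolutions per day


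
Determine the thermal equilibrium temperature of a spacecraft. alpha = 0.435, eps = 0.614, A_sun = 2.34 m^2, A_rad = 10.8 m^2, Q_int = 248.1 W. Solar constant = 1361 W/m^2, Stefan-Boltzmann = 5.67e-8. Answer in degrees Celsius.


Numerator = alpha*S*A_sun + Q_int = 0.435*1361*2.34 + 248.1 = 1633.4619 W
Denominator = eps*sigma*A_rad = 0.614*5.67e-8*10.8 = 3.7598904e-07 W/K^4
T^4 = 4.3444402e+09 K^4
T = 256.7340 K = -16.4160 C

-16.4160 degrees Celsius


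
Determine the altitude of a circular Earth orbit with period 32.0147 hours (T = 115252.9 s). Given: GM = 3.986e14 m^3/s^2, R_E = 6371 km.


T = 115252.9 s
r = (mu*T^2/(4*pi^2))^(1/3) = (3.986e14 * 115252.9^2 / (4*pi^2))^(1/3)
r = 5.1187088e+07 m = 51187.0884 km
alt = r - R_E = 51187.0884 - 6371 = 44816.0884 km

44816.0884 km


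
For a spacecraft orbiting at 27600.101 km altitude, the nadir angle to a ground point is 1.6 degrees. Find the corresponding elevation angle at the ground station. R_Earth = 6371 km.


r = R_E + alt = 33971.1010 km
Law of sines in the satellite / Earth-center / ground-point triangle:
  sin(nadir)/R_E = sin(90 + el)/r  =>  cos(el) = (r/R_E)*sin(nadir)
cos(el) = (33971.1010 / 6371.0000) * sin(1.6 deg) = 0.1488822
el = arccos(0.1488822) = 81.4378 deg
(Earth-central angle = 90 - nadir - el = 6.9622 deg)

81.4378 degrees


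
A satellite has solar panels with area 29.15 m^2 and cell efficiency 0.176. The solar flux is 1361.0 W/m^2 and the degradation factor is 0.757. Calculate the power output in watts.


P = area * eta * S * degradation
P = 29.15 * 0.176 * 1361.0 * 0.757
P = 5285.7331 W

5285.7331 W


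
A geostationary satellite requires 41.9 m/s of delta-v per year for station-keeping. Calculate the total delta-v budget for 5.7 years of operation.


dV = rate * years = 41.9 * 5.7
dV = 238.8300 m/s

238.8300 m/s


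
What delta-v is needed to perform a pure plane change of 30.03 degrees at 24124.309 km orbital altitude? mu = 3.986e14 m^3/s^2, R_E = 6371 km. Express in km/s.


r = 30495.3090 km = 3.0495309e+07 m
V = sqrt(mu/r) = 3615.3648 m/s
di = 30.03 deg = 0.5241224 rad
dV = 2*V*sin(di/2) = 2*3615.3648*sin(0.2620612)
dV = 1873.2790 m/s = 1.8733 km/s

1.8733 km/s
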